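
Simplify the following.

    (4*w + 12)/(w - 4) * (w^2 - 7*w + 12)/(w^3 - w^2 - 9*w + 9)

4/(w - 1)

Factor: 4*w + 12 = 4*(w + 3);  w^2 - 7*w + 12 = (w - 3)*(w - 4);  w^3 - w^2 - 9*w + 9 = (w - 1)*(w - 3)*(w + 3)
Cancel the common factors (w - 4), (w + 3), (w - 3).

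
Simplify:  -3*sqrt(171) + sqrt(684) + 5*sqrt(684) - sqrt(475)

3*sqrt(171) = 9*sqrt(19); sqrt(684) = 6*sqrt(19); 5*sqrt(684) = 30*sqrt(19); sqrt(475) = 5*sqrt(19)
Combine: (-9 + 6 + 30 - 5)·sqrt(19) = 22*sqrt(19)

22*sqrt(19)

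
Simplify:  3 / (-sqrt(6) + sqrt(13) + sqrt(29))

(-54*sqrt(6) - 15*sqrt(29) + 33*sqrt(13) + 3*sqrt(2262))/106

Group as (sqrt(13) + sqrt(29)) - sqrt(6); multiply by (sqrt(13) + sqrt(29)) + sqrt(6), then rationalise the remaining surd.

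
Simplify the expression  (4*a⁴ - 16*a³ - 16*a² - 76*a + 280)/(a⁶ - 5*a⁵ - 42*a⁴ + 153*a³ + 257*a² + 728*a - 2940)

4/(a² - a - 42)

Factor: 4*a⁴ - 16*a³ - 16*a² - 76*a + 280 = 4·(a² + 3*a + 7)·(a - 5)·(a - 2);  a⁶ - 5*a⁵ - 42*a⁴ + 153*a³ + 257*a² + 728*a - 2940 = (a - 2)·(a - 7)·(a + 6)·(a² + 3*a + 7)·(a - 5)
Cancel the common factors (a² + 3*a + 7), (a - 2), (a - 5).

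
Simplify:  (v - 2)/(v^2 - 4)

1/(v + 2)

Factor: v^2 - 4 = (v - 2)*(v + 2)
Cancel the common factor (v - 2).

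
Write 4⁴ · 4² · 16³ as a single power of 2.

4⁴ = 2^8; 4² = 2^4; 16³ = 2^12
Combine exponents: 2^24

2^24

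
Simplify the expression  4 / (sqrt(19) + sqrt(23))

Multiply numerator and denominator by -sqrt(19) + sqrt(23).
Denominator becomes 4; numerator becomes -4*sqrt(19) + 4*sqrt(23).

-sqrt(19) + sqrt(23)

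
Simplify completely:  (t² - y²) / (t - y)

t² - y² factors as -(-t + y)*(t + y).

t + y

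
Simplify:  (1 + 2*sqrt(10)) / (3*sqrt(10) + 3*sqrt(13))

Multiply numerator and denominator by -3*sqrt(13) + 3*sqrt(10).
Denominator becomes -27; numerator becomes -6*sqrt(130) - 3*sqrt(13) + 3*sqrt(10) + 60.

(-20 - sqrt(10) + sqrt(13) + 2*sqrt(130))/9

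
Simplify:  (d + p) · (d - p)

d² - p²

(d+p)(d-p) = d² - p².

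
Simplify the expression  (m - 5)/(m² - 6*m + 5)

1/(m - 1)

Factor: m² - 6*m + 5 = (m - 5)·(m - 1)
Cancel the common factor (m - 5).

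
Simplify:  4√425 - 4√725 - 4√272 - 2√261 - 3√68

-26*√29 - 2*√17

4√425 = 20*√17; 4√725 = 20*√29; 4√272 = 16*√17; 2√261 = 6*√29; 3√68 = 6*√17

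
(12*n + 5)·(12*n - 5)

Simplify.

Product of conjugates: (P+Q)(P-Q) = P^2 - Q^2.

144*n² - 25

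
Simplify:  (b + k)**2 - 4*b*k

(b - k)**2

After expansion: b**2 - 2*b*k + k**2 — a perfect-square trinomial.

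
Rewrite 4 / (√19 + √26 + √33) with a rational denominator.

(-√16302 + 6*√33 + 13*√26 + 20*√19)/229

Group as (√19 + √33) + √26; multiply by (√19 + √33) - √26, then rationalise the remaining surd.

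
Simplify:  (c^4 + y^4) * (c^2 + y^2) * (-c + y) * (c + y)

Telescope via difference of squares: (y+c)(y-c) = -c^2 + y^2, then repeat with the next factor.

-c^8 + y^8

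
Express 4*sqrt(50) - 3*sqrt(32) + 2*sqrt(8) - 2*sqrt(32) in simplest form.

4*sqrt(50) = 20*sqrt(2); 3*sqrt(32) = 12*sqrt(2); 2*sqrt(8) = 4*sqrt(2); 2*sqrt(32) = 8*sqrt(2)
Combine: (20 - 12 + 4 - 8)·sqrt(2) = 4*sqrt(2)

4*sqrt(2)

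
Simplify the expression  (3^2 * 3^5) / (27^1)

3^4

3^2 = 3^2; 3^5 = 3^5; 27^1 = 3^3
Combine exponents: 3^4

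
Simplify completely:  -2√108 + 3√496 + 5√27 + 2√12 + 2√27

2√108 = 12*√3; 3√496 = 12*√31; 5√27 = 15*√3; 2√12 = 4*√3; 2√27 = 6*√3

13*√3 + 12*√31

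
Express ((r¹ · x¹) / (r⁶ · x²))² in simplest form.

1/(r^10*x²)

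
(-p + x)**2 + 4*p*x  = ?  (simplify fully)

After expansion: p**2 + 2*p*x + x**2 — a perfect-square trinomial.

(p + x)**2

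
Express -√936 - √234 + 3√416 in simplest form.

3*√26

√936 = 6*√26; √234 = 3*√26; 3√416 = 12*√26
Combine: (-6 - 3 + 12)·√26 = 3*√26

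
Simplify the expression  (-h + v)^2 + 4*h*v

After expansion: h^2 + 2*h*v + v^2 — a perfect-square trinomial.

(h + v)^2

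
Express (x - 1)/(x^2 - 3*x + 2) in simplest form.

Factor: x^2 - 3*x + 2 = (x - 1)*(x - 2)
Cancel the common factor (x - 1).

1/(x - 2)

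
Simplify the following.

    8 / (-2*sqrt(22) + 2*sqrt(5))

(-4*sqrt(22) - 4*sqrt(5))/17

Multiply numerator and denominator by 2*sqrt(5) + 2*sqrt(22).
Denominator becomes -68; numerator becomes 16*sqrt(5) + 16*sqrt(22).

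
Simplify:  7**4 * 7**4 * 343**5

7**4 = 7**4; 7**4 = 7**4; 343**5 = 7**15
Combine exponents: 7**23

7**23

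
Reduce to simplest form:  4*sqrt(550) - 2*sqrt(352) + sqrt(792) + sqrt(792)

24*sqrt(22)

4*sqrt(550) = 20*sqrt(22); 2*sqrt(352) = 8*sqrt(22); sqrt(792) = 6*sqrt(22); sqrt(792) = 6*sqrt(22)
Combine: (20 - 8 + 6 + 6)·sqrt(22) = 24*sqrt(22)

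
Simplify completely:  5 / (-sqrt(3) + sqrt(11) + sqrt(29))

Group as (sqrt(11) + sqrt(29)) - sqrt(3); multiply by (sqrt(11) + sqrt(29)) + sqrt(3), then rationalise the remaining surd.

(-105*sqrt(11) - 10*sqrt(957) + 185*sqrt(3) + 75*sqrt(29))/93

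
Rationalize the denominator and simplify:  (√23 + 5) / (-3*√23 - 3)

Multiply numerator and denominator by -3 + 3*√23.
Denominator becomes -198; numerator becomes 54 + 12*√23.

(-2*√23 - 9)/33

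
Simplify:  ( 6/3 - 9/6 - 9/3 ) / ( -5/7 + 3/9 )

Numerator: 6/3 - 9/6 - 9/3 = -5/2
Denominator: -5/7 + 3/9 = -8/21
Divide: (-5/2) · (-21/8) = 105/16

105/16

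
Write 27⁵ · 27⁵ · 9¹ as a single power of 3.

27⁵ = 3^15; 27⁵ = 3^15; 9¹ = 3^2
Combine exponents: 3^32

3^32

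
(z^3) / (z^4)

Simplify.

Quotient: (z^-1)

1/z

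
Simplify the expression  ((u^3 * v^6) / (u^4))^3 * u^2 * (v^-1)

Inside the bracket: (u^-1) * v^6
Raise to the power 3: (u^-3) * v^18
Multiply by u^2 * (v^-1): add exponents.

v^17/u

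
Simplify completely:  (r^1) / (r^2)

Quotient: (r^-1)

1/r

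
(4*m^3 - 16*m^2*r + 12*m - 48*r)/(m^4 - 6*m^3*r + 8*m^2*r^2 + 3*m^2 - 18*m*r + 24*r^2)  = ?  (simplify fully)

Factor: 4*m^3 - 16*m^2*r + 12*m - 48*r = 4*(m - 4*r)*(m^2 + 3);  m^4 - 6*m^3*r + 8*m^2*r^2 + 3*m^2 - 18*m*r + 24*r^2 = (m^2 + 3)*(m - 2*r)*(m - 4*r)
Cancel the common factors (m^2 + 3), (m - 4*r).

-4/(-m + 2*r)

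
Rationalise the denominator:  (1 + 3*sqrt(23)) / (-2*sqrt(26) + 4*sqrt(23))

(sqrt(26) + 2*sqrt(23) + 3*sqrt(598) + 138)/132

Multiply numerator and denominator by 2*sqrt(26) + 4*sqrt(23).
Denominator becomes 264; numerator becomes 2*sqrt(26) + 4*sqrt(23) + 6*sqrt(598) + 276.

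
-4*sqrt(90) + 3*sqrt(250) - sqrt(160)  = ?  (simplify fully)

4*sqrt(90) = 12*sqrt(10); 3*sqrt(250) = 15*sqrt(10); sqrt(160) = 4*sqrt(10)
Combine: (-12 + 15 - 4)·sqrt(10) = -sqrt(10)

-sqrt(10)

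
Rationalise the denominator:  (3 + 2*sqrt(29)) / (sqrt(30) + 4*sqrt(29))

(-2*sqrt(870) - 3*sqrt(30) + 12*sqrt(29) + 232)/434

Multiply numerator and denominator by -sqrt(30) + 4*sqrt(29).
Denominator becomes 434; numerator becomes -2*sqrt(870) - 3*sqrt(30) + 12*sqrt(29) + 232.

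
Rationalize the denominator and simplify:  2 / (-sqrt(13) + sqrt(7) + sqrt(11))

Group as (sqrt(7) + sqrt(11)) - sqrt(13); multiply by (sqrt(7) + sqrt(11)) + sqrt(13), then rationalise the remaining surd.

(-10*sqrt(13) + 18*sqrt(11) + 34*sqrt(7) + 4*sqrt(1001))/283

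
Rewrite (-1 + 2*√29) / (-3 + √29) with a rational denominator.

(√29 + 11)/4

Multiply numerator and denominator by -√29 - 3.
Denominator becomes -20; numerator becomes -55 - 5*√29.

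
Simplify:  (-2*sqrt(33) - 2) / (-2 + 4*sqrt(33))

Multiply numerator and denominator by -4*sqrt(33) - 2.
Denominator becomes -524; numerator becomes 12*sqrt(33) + 268.

(-67 - 3*sqrt(33))/131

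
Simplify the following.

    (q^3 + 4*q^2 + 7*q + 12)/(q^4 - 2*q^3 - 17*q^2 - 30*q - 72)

Factor: q^3 + 4*q^2 + 7*q + 12 = (q + 3)*(q^2 + q + 4);  q^4 - 2*q^3 - 17*q^2 - 30*q - 72 = (q - 6)*(q + 3)*(q^2 + q + 4)
Cancel the common factors (q^2 + q + 4), (q + 3).

1/(q - 6)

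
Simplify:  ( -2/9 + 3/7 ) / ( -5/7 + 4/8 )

-26/27

Numerator: -2/9 + 3/7 = 13/63
Denominator: -5/7 + 4/8 = -3/14
Divide: (13/63) · (-14/3) = -26/27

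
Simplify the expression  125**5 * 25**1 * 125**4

5**29

125**5 = 5**15; 25**1 = 5**2; 125**4 = 5**12
Combine exponents: 5**29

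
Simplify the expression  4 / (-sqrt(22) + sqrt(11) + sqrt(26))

Group as (sqrt(11) + sqrt(26)) - sqrt(22); multiply by (sqrt(11) + sqrt(26)) + sqrt(22), then rationalise the remaining surd.

(-60*sqrt(22) + 28*sqrt(26) + 148*sqrt(11) + 176*sqrt(13))/919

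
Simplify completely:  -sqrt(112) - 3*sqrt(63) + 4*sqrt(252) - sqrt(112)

7*sqrt(7)

sqrt(112) = 4*sqrt(7); 3*sqrt(63) = 9*sqrt(7); 4*sqrt(252) = 24*sqrt(7); sqrt(112) = 4*sqrt(7)
Combine: (-4 - 9 + 24 - 4)·sqrt(7) = 7*sqrt(7)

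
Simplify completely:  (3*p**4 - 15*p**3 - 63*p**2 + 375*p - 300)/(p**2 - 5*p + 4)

Factor: 3*p**4 - 15*p**3 - 63*p**2 + 375*p - 300 = 3*(p - 4)*(p - 1)*(p - 5)*(p + 5);  p**2 - 5*p + 4 = (p - 1)*(p - 4)
Cancel the common factors (p - 1), (p - 4).

3*p**2 - 75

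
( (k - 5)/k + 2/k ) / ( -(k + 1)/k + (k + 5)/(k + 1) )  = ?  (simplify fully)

(k² - 2*k - 3)/(3*k - 1)

Numerator: (k - 5)/k + 2/k = (k - 3)/k
Denominator: -(k + 1)/k + (k + 5)/(k + 1) = (3*k - 1)/(k² + k)
Divide: ((k - 3)/k) · ((k² + k)/(3*k - 1)) = (k² - 2*k - 3)/(3*k - 1)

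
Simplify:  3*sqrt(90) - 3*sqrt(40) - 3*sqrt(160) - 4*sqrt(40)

-17*sqrt(10)

3*sqrt(90) = 9*sqrt(10); 3*sqrt(40) = 6*sqrt(10); 3*sqrt(160) = 12*sqrt(10); 4*sqrt(40) = 8*sqrt(10)
Combine: (9 - 6 - 12 - 8)·sqrt(10) = -17*sqrt(10)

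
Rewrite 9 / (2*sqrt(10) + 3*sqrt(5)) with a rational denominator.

Multiply numerator and denominator by -2*sqrt(10) + 3*sqrt(5).
Denominator becomes 5; numerator becomes -18*sqrt(10) + 27*sqrt(5).

(-18*sqrt(10) + 27*sqrt(5))/5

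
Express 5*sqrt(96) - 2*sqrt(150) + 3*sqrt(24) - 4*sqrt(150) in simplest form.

-4*sqrt(6)

5*sqrt(96) = 20*sqrt(6); 2*sqrt(150) = 10*sqrt(6); 3*sqrt(24) = 6*sqrt(6); 4*sqrt(150) = 20*sqrt(6)
Combine: (20 - 10 + 6 - 20)·sqrt(6) = -4*sqrt(6)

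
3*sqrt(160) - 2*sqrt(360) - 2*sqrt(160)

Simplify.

3*sqrt(160) = 12*sqrt(10); 2*sqrt(360) = 12*sqrt(10); 2*sqrt(160) = 8*sqrt(10)
Combine: (12 - 12 - 8)·sqrt(10) = -8*sqrt(10)

-8*sqrt(10)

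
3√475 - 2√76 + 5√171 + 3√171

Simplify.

3√475 = 15*√19; 2√76 = 4*√19; 5√171 = 15*√19; 3√171 = 9*√19
Combine: (15 - 4 + 15 + 9)·√19 = 35*√19

35*√19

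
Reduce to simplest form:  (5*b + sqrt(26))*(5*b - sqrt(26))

25*b^2 - 26

(5*b)^2 - (sqrt(26))^2 = 25*b^2 - 26.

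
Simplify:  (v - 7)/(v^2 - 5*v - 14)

1/(v + 2)

Factor: v^2 - 5*v - 14 = (v - 7)*(v + 2)
Cancel the common factor (v - 7).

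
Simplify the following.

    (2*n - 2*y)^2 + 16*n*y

4*(n + y)^2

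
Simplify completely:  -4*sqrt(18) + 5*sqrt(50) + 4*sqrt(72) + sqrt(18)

4*sqrt(18) = 12*sqrt(2); 5*sqrt(50) = 25*sqrt(2); 4*sqrt(72) = 24*sqrt(2); sqrt(18) = 3*sqrt(2)
Combine: (-12 + 25 + 24 + 3)·sqrt(2) = 40*sqrt(2)

40*sqrt(2)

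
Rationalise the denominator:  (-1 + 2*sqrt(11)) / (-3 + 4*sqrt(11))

(2*sqrt(11) + 85)/167

Multiply numerator and denominator by -4*sqrt(11) - 3.
Denominator becomes -167; numerator becomes -85 - 2*sqrt(11).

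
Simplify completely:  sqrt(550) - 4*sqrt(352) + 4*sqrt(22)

-7*sqrt(22)

sqrt(550) = 5*sqrt(22); 4*sqrt(352) = 16*sqrt(22); 4*sqrt(22) = 4*sqrt(22)
Combine: (5 - 16 + 4)·sqrt(22) = -7*sqrt(22)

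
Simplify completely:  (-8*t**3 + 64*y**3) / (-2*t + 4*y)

Apply the difference-of-cubes factorisation and cancel (-2*t + 4*y).

4*t**2 + 8*t*y + 16*y**2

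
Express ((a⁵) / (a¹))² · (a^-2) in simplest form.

Inside the bracket: a⁴
Raise to the power 2: a⁸
Multiply by (a^-2): add exponents.

a⁶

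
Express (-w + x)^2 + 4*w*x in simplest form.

(w + x)^2

Expand the square and combine the 4*w*x term.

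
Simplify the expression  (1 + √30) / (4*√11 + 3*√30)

(-4*√330 - 4*√11 + 3*√30 + 90)/94

Multiply numerator and denominator by -4*√11 + 3*√30.
Denominator becomes 94; numerator becomes -4*√330 - 4*√11 + 3*√30 + 90.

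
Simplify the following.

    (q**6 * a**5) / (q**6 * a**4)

Quotient: a**1

a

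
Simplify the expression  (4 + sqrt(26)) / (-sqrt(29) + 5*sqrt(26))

Multiply numerator and denominator by sqrt(29) + 5*sqrt(26).
Denominator becomes 621; numerator becomes 4*sqrt(29) + sqrt(754) + 20*sqrt(26) + 130.

(4*sqrt(29) + sqrt(754) + 20*sqrt(26) + 130)/621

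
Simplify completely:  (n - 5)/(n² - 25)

1/(n + 5)

Factor: n² - 25 = (n + 5)·(n - 5)
Cancel the common factor (n - 5).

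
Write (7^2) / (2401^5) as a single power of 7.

7^(-18)

7^2 = 7^2; 2401^5 = 7^20
Combine exponents: 7^(-18)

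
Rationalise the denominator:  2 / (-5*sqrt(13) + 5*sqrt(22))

Multiply numerator and denominator by 5*sqrt(13) + 5*sqrt(22).
Denominator becomes 225; numerator becomes 10*sqrt(13) + 10*sqrt(22).

(2*sqrt(13) + 2*sqrt(22))/45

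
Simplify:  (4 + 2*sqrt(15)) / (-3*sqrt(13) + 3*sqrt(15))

(2*sqrt(13) + 2*sqrt(15) + sqrt(195) + 15)/3

Multiply numerator and denominator by 3*sqrt(13) + 3*sqrt(15).
Denominator becomes 18; numerator becomes 12*sqrt(13) + 12*sqrt(15) + 6*sqrt(195) + 90.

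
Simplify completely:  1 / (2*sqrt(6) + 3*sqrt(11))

Multiply numerator and denominator by -2*sqrt(6) + 3*sqrt(11).
Denominator becomes 75; numerator becomes -2*sqrt(6) + 3*sqrt(11).

(-2*sqrt(6) + 3*sqrt(11))/75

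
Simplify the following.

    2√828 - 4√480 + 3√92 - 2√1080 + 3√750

-13*√30 + 18*√23

2√828 = 12*√23; 4√480 = 16*√30; 3√92 = 6*√23; 2√1080 = 12*√30; 3√750 = 15*√30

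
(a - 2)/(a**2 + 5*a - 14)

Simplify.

1/(a + 7)

Factor: a**2 + 5*a - 14 = (a + 7)*(a - 2)
Cancel the common factor (a - 2).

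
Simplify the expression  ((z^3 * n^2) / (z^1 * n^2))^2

Inside the bracket: z^2
Raise to the power 2: z^4

z^4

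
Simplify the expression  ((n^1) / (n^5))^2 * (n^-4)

Inside the bracket: (n^-4)
Raise to the power 2: (n^-8)
Multiply by (n^-4): add exponents.

n^(-12)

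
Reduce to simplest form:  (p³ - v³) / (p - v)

p² + p*v + v²

Apply the difference-of-cubes factorisation and cancel (p - v).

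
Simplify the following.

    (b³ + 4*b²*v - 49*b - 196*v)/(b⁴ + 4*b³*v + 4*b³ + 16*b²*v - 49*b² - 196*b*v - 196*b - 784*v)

Factor: b³ + 4*b²*v - 49*b - 196*v = (b - 7)·(b + 7)·(b + 4*v);  b⁴ + 4*b³*v + 4*b³ + 16*b²*v - 49*b² - 196*b*v - 196*b - 784*v = (b + 7)·(b - 7)·(b + 4*v)·(b + 4)
Cancel the common factors (b + 7), (b + 4*v), (b - 7).

1/(b + 4)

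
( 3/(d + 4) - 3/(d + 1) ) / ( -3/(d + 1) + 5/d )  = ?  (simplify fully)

-9*d/(2*d^2 + 13*d + 20)

Numerator: 3/(d + 4) - 3/(d + 1) = -9/(d^2 + 5*d + 4)
Denominator: -3/(d + 1) + 5/d = (2*d + 5)/(d^2 + d)
Divide: (-9/(d^2 + 5*d + 4)) · ((d^2 + d)/(2*d + 5)) = -9*d/(2*d^2 + 13*d + 20)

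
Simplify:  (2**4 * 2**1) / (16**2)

2**4 = 2**4; 2**1 = 2**1; 16**2 = 2**8
Combine exponents: 2**(-3)

2**(-3)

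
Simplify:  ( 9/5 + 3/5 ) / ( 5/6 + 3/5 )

Numerator: 9/5 + 3/5 = 12/5
Denominator: 5/6 + 3/5 = 43/30
Divide: (12/5) · (30/43) = 72/43

72/43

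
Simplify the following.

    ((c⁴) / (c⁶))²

c^(-4)

Inside the bracket: (c^-2)
Raise to the power 2: (c^-4)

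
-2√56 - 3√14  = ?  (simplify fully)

2√56 = 4*√14; 3√14 = 3*√14
Combine: (-4 - 3)·√14 = -7*√14

-7*√14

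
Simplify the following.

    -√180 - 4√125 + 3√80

-14*√5

√180 = 6*√5; 4√125 = 20*√5; 3√80 = 12*√5
Combine: (-6 - 20 + 12)·√5 = -14*√5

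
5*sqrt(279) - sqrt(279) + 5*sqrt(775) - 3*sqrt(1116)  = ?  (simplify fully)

5*sqrt(279) = 15*sqrt(31); sqrt(279) = 3*sqrt(31); 5*sqrt(775) = 25*sqrt(31); 3*sqrt(1116) = 18*sqrt(31)
Combine: (15 - 3 + 25 - 18)·sqrt(31) = 19*sqrt(31)

19*sqrt(31)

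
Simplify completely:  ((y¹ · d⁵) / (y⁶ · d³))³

d⁶/y^15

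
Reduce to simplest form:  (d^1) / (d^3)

Quotient: (d^-2)

d^(-2)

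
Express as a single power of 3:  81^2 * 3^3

3^11

81^2 = 3^8; 3^3 = 3^3
Combine exponents: 3^11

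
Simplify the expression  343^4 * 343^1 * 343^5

7^30

343^4 = 7^12; 343^1 = 7^3; 343^5 = 7^15
Combine exponents: 7^30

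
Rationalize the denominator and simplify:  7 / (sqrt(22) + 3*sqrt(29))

Multiply numerator and denominator by -sqrt(22) + 3*sqrt(29).
Denominator becomes 239; numerator becomes -7*sqrt(22) + 21*sqrt(29).

(-7*sqrt(22) + 21*sqrt(29))/239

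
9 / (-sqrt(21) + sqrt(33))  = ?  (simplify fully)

Multiply numerator and denominator by sqrt(21) + sqrt(33).
Denominator becomes 12; numerator becomes 9*sqrt(21) + 9*sqrt(33).

(3*sqrt(21) + 3*sqrt(33))/4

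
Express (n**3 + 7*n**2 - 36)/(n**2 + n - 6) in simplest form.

Factor: n**3 + 7*n**2 - 36 = (n + 3)*(n + 6)*(n - 2);  n**2 + n - 6 = (n - 2)*(n + 3)
Cancel the common factors (n - 2), (n + 3).

n + 6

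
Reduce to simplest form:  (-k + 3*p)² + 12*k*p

(k + 3*p)²

After expansion: k² + 6*k*p + 9*p² — a perfect-square trinomial.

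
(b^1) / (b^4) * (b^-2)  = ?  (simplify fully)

b^(-5)

Quotient: (b^-3)
Multiply by (b^-2): add exponents.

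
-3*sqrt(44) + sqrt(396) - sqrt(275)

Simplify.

-5*sqrt(11)

3*sqrt(44) = 6*sqrt(11); sqrt(396) = 6*sqrt(11); sqrt(275) = 5*sqrt(11)
Combine: (-6 + 6 - 5)·sqrt(11) = -5*sqrt(11)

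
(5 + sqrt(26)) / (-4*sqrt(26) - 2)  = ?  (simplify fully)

(-47 - 9*sqrt(26))/206

Multiply numerator and denominator by -2 + 4*sqrt(26).
Denominator becomes -412; numerator becomes 18*sqrt(26) + 94.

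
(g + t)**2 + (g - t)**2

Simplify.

2*g**2 + 2*t**2

Write as f(g,t) + f(g,-t) and expand.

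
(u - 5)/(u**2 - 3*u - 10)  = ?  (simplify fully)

1/(u + 2)

Factor: u**2 - 3*u - 10 = (u + 2)*(u - 5)
Cancel the common factor (u - 5).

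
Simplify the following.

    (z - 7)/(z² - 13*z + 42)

Factor: z² - 13*z + 42 = (z - 6)·(z - 7)
Cancel the common factor (z - 7).

1/(z - 6)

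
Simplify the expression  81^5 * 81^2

81^5 = 3^20; 81^2 = 3^8
Combine exponents: 3^28

3^28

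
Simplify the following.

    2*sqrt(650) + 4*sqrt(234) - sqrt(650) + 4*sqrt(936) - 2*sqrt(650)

31*sqrt(26)

2*sqrt(650) = 10*sqrt(26); 4*sqrt(234) = 12*sqrt(26); sqrt(650) = 5*sqrt(26); 4*sqrt(936) = 24*sqrt(26); 2*sqrt(650) = 10*sqrt(26)
Combine: (10 + 12 - 5 + 24 - 10)·sqrt(26) = 31*sqrt(26)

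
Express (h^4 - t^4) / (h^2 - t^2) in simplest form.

h^2 + t^2

h^4 - t^4 factors as -(-h + t)*(h + t)*(h^2 + t^2).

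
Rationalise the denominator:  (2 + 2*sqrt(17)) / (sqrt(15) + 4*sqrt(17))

Multiply numerator and denominator by -sqrt(15) + 4*sqrt(17).
Denominator becomes 257; numerator becomes -2*sqrt(255) - 2*sqrt(15) + 8*sqrt(17) + 136.

(-2*sqrt(255) - 2*sqrt(15) + 8*sqrt(17) + 136)/257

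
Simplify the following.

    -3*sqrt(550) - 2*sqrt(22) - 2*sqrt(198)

-23*sqrt(22)

3*sqrt(550) = 15*sqrt(22); 2*sqrt(22) = 2*sqrt(22); 2*sqrt(198) = 6*sqrt(22)
Combine: (-15 - 2 - 6)·sqrt(22) = -23*sqrt(22)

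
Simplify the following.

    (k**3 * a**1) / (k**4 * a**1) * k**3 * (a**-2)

k**2/a**2

Quotient: (k**-1)
Multiply by k**3 * (a**-2): add exponents.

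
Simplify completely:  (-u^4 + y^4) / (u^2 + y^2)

-u^4 + y^4 factors as (-u + y)*(u + y)*(u^2 + y^2).

-u^2 + y^2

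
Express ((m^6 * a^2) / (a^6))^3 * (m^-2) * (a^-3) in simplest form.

Inside the bracket: m^6 * (a^-4)
Raise to the power 3: m^18 * (a^-12)
Multiply by (m^-2) * (a^-3): add exponents.

m^16/a^15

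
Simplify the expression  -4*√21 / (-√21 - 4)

Multiply numerator and denominator by -4 + √21.
Denominator becomes -5; numerator becomes -84 + 16*√21.

(-16*√21 + 84)/5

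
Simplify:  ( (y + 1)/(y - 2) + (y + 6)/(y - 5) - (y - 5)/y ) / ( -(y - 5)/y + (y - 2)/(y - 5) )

(y**3 + 12*y**2 - 62*y + 50)/(8*y**2 - 41*y + 50)

Numerator: (y + 1)/(y - 2) + (y + 6)/(y - 5) - (y - 5)/y = (y**3 + 12*y**2 - 62*y + 50)/(y**3 - 7*y**2 + 10*y)
Denominator: -(y - 5)/y + (y - 2)/(y - 5) = (8*y - 25)/(y**2 - 5*y)
Divide: ((y**3 + 12*y**2 - 62*y + 50)/(y**3 - 7*y**2 + 10*y)) · ((y**2 - 5*y)/(8*y - 25)) = (y**3 + 12*y**2 - 62*y + 50)/(8*y**2 - 41*y + 50)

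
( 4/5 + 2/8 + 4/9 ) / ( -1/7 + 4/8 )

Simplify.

Numerator: 4/5 + 2/8 + 4/9 = 269/180
Denominator: -1/7 + 4/8 = 5/14
Divide: (269/180) · (14/5) = 1883/450

1883/450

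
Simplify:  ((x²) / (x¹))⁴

Inside the bracket: x¹
Raise to the power 4: x⁴

x⁴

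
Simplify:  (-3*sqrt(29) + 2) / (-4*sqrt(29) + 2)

(-sqrt(29) + 172)/230

Multiply numerator and denominator by 2 + 4*sqrt(29).
Denominator becomes -460; numerator becomes -344 + 2*sqrt(29).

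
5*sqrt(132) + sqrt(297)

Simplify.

13*sqrt(33)

5*sqrt(132) = 10*sqrt(33); sqrt(297) = 3*sqrt(33)
Combine: (10 + 3)·sqrt(33) = 13*sqrt(33)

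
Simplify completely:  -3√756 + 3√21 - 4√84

3√756 = 18*√21; 3√21 = 3*√21; 4√84 = 8*√21
Combine: (-18 + 3 - 8)·√21 = -23*√21

-23*√21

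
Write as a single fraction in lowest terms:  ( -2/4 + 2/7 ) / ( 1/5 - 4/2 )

Numerator: -2/4 + 2/7 = -3/14
Denominator: 1/5 - 4/2 = -9/5
Divide: (-3/14) · (-5/9) = 5/42

5/42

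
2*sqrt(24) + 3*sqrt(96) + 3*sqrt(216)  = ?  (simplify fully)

2*sqrt(24) = 4*sqrt(6); 3*sqrt(96) = 12*sqrt(6); 3*sqrt(216) = 18*sqrt(6)
Combine: (4 + 12 + 18)·sqrt(6) = 34*sqrt(6)

34*sqrt(6)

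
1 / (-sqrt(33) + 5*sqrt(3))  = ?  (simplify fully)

(sqrt(33) + 5*sqrt(3))/42

Multiply numerator and denominator by sqrt(33) + 5*sqrt(3).
Denominator becomes 42; numerator becomes sqrt(33) + 5*sqrt(3).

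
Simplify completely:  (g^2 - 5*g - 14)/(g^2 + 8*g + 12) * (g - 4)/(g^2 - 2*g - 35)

(g - 4)/(g^2 + 11*g + 30)

Factor: g^2 - 5*g - 14 = (g + 2)*(g - 7);  g^2 + 8*g + 12 = (g + 2)*(g + 6);  g^2 - 2*g - 35 = (g + 5)*(g - 7)
Cancel the common factors (g - 7), (g + 2).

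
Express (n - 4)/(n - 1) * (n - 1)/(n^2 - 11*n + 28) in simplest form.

Factor: n^2 - 11*n + 28 = (n - 7)*(n - 4)
Cancel the common factors (n - 4), (n - 1).

1/(n - 7)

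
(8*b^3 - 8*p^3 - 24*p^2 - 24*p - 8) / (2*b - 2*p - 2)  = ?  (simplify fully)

(2*b)^3 - (2*p + 2)^3 = (2*b - 2*p - 2)(4*b^2 + 4*b*p + 4*b + 4*p^2 + 8*p + 4).

4*b^2 + 4*b*p + 4*b + 4*p^2 + 8*p + 4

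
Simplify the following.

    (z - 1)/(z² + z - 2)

1/(z + 2)

Factor: z² + z - 2 = (z + 2)·(z - 1)
Cancel the common factor (z - 1).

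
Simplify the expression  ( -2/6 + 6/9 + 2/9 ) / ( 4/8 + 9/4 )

20/99

Numerator: -2/6 + 6/9 + 2/9 = 5/9
Denominator: 4/8 + 9/4 = 11/4
Divide: (5/9) · (4/11) = 20/99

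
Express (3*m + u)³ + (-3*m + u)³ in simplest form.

Binomially expand both and collect terms in u, (3*m).

2*u*(27*m² + u²)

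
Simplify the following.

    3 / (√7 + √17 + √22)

(-3*√2618 + 3*√22 + 18*√17 + 48*√7)/236

Group as (√7 + √22) + √17; multiply by (√7 + √22) - √17, then rationalise the remaining surd.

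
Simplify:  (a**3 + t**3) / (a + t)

a**2 - a*t + t**2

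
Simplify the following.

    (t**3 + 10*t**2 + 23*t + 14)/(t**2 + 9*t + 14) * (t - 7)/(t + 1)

t - 7

Factor: t**3 + 10*t**2 + 23*t + 14 = (t + 1)*(t + 2)*(t + 7);  t**2 + 9*t + 14 = (t + 2)*(t + 7)
Cancel the common factors (t + 1), (t + 2), (t + 7).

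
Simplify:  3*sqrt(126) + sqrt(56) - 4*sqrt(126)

-sqrt(14)

3*sqrt(126) = 9*sqrt(14); sqrt(56) = 2*sqrt(14); 4*sqrt(126) = 12*sqrt(14)
Combine: (9 + 2 - 12)·sqrt(14) = -sqrt(14)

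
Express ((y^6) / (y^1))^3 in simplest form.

Inside the bracket: y^5
Raise to the power 3: y^15

y^15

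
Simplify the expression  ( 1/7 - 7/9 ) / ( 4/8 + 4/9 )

-80/119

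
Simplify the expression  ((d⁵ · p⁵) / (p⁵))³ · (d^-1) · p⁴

Inside the bracket: d⁵
Raise to the power 3: d^15
Multiply by (d^-1) · p⁴: add exponents.

d^14*p⁴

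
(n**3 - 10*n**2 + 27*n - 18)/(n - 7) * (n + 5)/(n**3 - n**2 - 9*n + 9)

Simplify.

(n**2 - n - 30)/(n**2 - 4*n - 21)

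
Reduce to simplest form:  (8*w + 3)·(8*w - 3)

64*w² - 9

Product of conjugates: (P+Q)(P-Q) = P^2 - Q^2.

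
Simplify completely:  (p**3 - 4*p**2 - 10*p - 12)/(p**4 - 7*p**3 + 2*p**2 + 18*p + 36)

1/(p - 3)

Factor: p**3 - 4*p**2 - 10*p - 12 = (p - 6)*(p**2 + 2*p + 2);  p**4 - 7*p**3 + 2*p**2 + 18*p + 36 = (p - 3)*(p - 6)*(p**2 + 2*p + 2)
Cancel the common factors (p**2 + 2*p + 2), (p - 6).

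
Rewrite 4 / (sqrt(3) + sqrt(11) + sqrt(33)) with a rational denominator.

(-100*sqrt(11) - 164*sqrt(3) + 264 + 76*sqrt(33))/229

Group as (sqrt(3) + sqrt(11)) + sqrt(33); multiply by (sqrt(3) + sqrt(11)) - sqrt(33), then rationalise the remaining surd.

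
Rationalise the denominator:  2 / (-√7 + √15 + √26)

Group as (√15 + √26) - √7; multiply by (√15 + √26) + √7, then rationalise the remaining surd.

(-17*√7 - 2*√26 + 9*√15 + √2730)/101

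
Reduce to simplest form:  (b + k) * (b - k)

Pair the conjugate factors: (b+k)(b-k) = b^2 - k^2.

b^2 - k^2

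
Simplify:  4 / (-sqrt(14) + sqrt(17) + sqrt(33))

(-36*sqrt(14) - 2*sqrt(33) + 30*sqrt(17) + 2*sqrt(7854))/237

Group as (sqrt(17) + sqrt(33)) - sqrt(14); multiply by (sqrt(17) + sqrt(33)) + sqrt(14), then rationalise the remaining surd.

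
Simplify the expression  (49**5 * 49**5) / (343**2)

7**14

49**5 = 7**10; 49**5 = 7**10; 343**2 = 7**6
Combine exponents: 7**14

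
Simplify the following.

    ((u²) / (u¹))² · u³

Inside the bracket: u¹
Raise to the power 2: u²
Multiply by u³: add exponents.

u⁵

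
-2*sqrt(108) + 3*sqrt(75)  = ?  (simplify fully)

2*sqrt(108) = 12*sqrt(3); 3*sqrt(75) = 15*sqrt(3)
Combine: (-12 + 15)·sqrt(3) = 3*sqrt(3)

3*sqrt(3)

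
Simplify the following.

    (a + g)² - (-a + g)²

4*a*g

Binomially expand both and collect terms in g, a.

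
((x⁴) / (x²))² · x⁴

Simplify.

Inside the bracket: x²
Raise to the power 2: x⁴
Multiply by x⁴: add exponents.

x⁸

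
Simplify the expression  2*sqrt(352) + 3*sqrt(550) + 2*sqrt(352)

2*sqrt(352) = 8*sqrt(22); 3*sqrt(550) = 15*sqrt(22); 2*sqrt(352) = 8*sqrt(22)
Combine: (8 + 15 + 8)·sqrt(22) = 31*sqrt(22)

31*sqrt(22)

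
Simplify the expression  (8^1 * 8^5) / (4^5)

2^8

8^1 = 2^3; 8^5 = 2^15; 4^5 = 2^10
Combine exponents: 2^8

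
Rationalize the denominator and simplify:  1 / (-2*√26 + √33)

(-2*√26 - √33)/71

Multiply numerator and denominator by √33 + 2*√26.
Denominator becomes -71; numerator becomes √33 + 2*√26.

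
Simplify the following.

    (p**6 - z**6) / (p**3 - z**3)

p**3 + z**3

Factor p**6 - z**6 and cancel (p**3 - z**3).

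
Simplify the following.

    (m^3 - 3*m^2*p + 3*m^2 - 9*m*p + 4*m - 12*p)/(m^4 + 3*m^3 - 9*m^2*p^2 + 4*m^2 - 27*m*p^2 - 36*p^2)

Factor: m^3 - 3*m^2*p + 3*m^2 - 9*m*p + 4*m - 12*p = (m^2 + 3*m + 4)*(m - 3*p);  m^4 + 3*m^3 - 9*m^2*p^2 + 4*m^2 - 27*m*p^2 - 36*p^2 = (m - 3*p)*(m^2 + 3*m + 4)*(m + 3*p)
Cancel the common factors (m^2 + 3*m + 4), (m - 3*p).

1/(m + 3*p)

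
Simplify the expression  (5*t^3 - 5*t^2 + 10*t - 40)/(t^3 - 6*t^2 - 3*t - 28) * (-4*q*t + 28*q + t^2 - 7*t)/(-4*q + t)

5*t - 10

Factor: 5*t^3 - 5*t^2 + 10*t - 40 = 5*(t - 2)*(t^2 + t + 4);  t^3 - 6*t^2 - 3*t - 28 = (t - 7)*(t^2 + t + 4);  -4*q*t + 28*q + t^2 - 7*t = (-4*q + t)*(t - 7)
Cancel the common factors (t^2 + t + 4), (-4*q + t), (t - 7).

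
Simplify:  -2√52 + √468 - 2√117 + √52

2√52 = 4*√13; √468 = 6*√13; 2√117 = 6*√13; √52 = 2*√13
Combine: (-4 + 6 - 6 + 2)·√13 = -2*√13

-2*√13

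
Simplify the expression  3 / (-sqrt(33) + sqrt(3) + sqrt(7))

(-69*sqrt(33) - 87*sqrt(7) - 111*sqrt(3) - 18*sqrt(77))/445

Group as (sqrt(3) + sqrt(7)) - sqrt(33); multiply by (sqrt(3) + sqrt(7)) + sqrt(33), then rationalise the remaining surd.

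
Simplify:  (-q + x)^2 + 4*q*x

(q + x)^2

After expansion: q^2 + 2*q*x + x^2 — a perfect-square trinomial.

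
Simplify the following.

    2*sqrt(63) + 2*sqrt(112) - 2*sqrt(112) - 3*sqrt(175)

2*sqrt(63) = 6*sqrt(7); 2*sqrt(112) = 8*sqrt(7); 2*sqrt(112) = 8*sqrt(7); 3*sqrt(175) = 15*sqrt(7)
Combine: (6 + 8 - 8 - 15)·sqrt(7) = -9*sqrt(7)

-9*sqrt(7)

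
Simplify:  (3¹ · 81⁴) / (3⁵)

3¹ = 3^1; 81⁴ = 3^16; 3⁵ = 3^5
Combine exponents: 3^12

3^12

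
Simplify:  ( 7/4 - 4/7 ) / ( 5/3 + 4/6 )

99/196

Numerator: 7/4 - 4/7 = 33/28
Denominator: 5/3 + 4/6 = 7/3
Divide: (33/28) · (3/7) = 99/196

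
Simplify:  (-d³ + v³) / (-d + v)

d² + d*v + v²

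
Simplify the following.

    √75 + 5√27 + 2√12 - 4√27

√75 = 5*√3; 5√27 = 15*√3; 2√12 = 4*√3; 4√27 = 12*√3
Combine: (5 + 15 + 4 - 12)·√3 = 12*√3

12*√3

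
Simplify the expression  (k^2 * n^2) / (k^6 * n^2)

k^(-4)

Quotient: (k^-4)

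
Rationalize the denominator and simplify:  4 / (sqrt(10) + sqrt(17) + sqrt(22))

Group as (sqrt(10) + sqrt(17)) + sqrt(22); multiply by (sqrt(10) + sqrt(17)) - sqrt(22), then rationalise the remaining surd.

(-16*sqrt(935) + 20*sqrt(22) + 60*sqrt(17) + 116*sqrt(10))/655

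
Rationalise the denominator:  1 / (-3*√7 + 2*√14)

(-3*√7 - 2*√14)/7

Multiply numerator and denominator by 2*√14 + 3*√7.
Denominator becomes -7; numerator becomes 2*√14 + 3*√7.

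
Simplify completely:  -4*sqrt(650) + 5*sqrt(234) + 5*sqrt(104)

4*sqrt(650) = 20*sqrt(26); 5*sqrt(234) = 15*sqrt(26); 5*sqrt(104) = 10*sqrt(26)
Combine: (-20 + 15 + 10)·sqrt(26) = 5*sqrt(26)

5*sqrt(26)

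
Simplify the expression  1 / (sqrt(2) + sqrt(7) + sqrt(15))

Group as (sqrt(2) + sqrt(15)) + sqrt(7); multiply by (sqrt(2) + sqrt(15)) - sqrt(7), then rationalise the remaining surd.

(-sqrt(210) - 3*sqrt(15) + 5*sqrt(7) + 10*sqrt(2))/10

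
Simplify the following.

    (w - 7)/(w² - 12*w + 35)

Factor: w² - 12*w + 35 = (w - 7)·(w - 5)
Cancel the common factor (w - 7).

1/(w - 5)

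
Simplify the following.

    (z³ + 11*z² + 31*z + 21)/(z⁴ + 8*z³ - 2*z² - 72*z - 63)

1/(z - 3)

Factor: z³ + 11*z² + 31*z + 21 = (z + 1)·(z + 7)·(z + 3);  z⁴ + 8*z³ - 2*z² - 72*z - 63 = (z + 3)·(z - 3)·(z + 1)·(z + 7)
Cancel the common factors (z + 1), (z + 3), (z + 7).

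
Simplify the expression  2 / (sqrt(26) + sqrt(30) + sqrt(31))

(-8*sqrt(6045) + 50*sqrt(31) + 54*sqrt(30) + 70*sqrt(26))/2495

Group as (sqrt(26) + sqrt(30)) + sqrt(31); multiply by (sqrt(26) + sqrt(30)) - sqrt(31), then rationalise the remaining surd.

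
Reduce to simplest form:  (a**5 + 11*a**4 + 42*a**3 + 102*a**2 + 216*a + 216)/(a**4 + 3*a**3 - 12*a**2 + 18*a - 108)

Factor: a**5 + 11*a**4 + 42*a**3 + 102*a**2 + 216*a + 216 = (a**2 + 6)*(a + 3)*(a + 6)*(a + 2);  a**4 + 3*a**3 - 12*a**2 + 18*a - 108 = (a + 6)*(a**2 + 6)*(a - 3)
Cancel the common factors (a**2 + 6), (a + 6).

(a**2 + 5*a + 6)/(a - 3)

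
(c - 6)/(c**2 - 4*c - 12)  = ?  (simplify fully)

1/(c + 2)

Factor: c**2 - 4*c - 12 = (c + 2)*(c - 6)
Cancel the common factor (c - 6).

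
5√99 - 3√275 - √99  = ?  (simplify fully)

-3*√11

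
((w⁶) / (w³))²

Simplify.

w⁶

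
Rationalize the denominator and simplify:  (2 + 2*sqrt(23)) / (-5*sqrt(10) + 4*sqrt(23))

Multiply numerator and denominator by 5*sqrt(10) + 4*sqrt(23).
Denominator becomes 118; numerator becomes 10*sqrt(10) + 8*sqrt(23) + 10*sqrt(230) + 184.

(5*sqrt(10) + 4*sqrt(23) + 5*sqrt(230) + 92)/59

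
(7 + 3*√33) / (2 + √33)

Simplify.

Multiply numerator and denominator by -√33 + 2.
Denominator becomes -29; numerator becomes -85 - √33.

(√33 + 85)/29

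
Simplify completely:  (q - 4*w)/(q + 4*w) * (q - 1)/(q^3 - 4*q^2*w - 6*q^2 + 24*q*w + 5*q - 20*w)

Factor: q^3 - 4*q^2*w - 6*q^2 + 24*q*w + 5*q - 20*w = (q - 1)*(q - 5)*(q - 4*w)
Cancel the common factors (q - 4*w), (q - 1).

1/(q^2 + 4*q*w - 5*q - 20*w)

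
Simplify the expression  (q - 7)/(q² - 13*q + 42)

Factor: q² - 13*q + 42 = (q - 7)·(q - 6)
Cancel the common factor (q - 7).

1/(q - 6)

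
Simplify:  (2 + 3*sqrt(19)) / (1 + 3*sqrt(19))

Multiply numerator and denominator by -3*sqrt(19) + 1.
Denominator becomes -170; numerator becomes -169 - 3*sqrt(19).

(3*sqrt(19) + 169)/170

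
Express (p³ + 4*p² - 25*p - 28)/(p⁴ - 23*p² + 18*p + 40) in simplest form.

(p + 7)/(p² + 3*p - 10)

Factor: p³ + 4*p² - 25*p - 28 = (p + 7)·(p + 1)·(p - 4);  p⁴ - 23*p² + 18*p + 40 = (p - 4)·(p - 2)·(p + 5)·(p + 1)
Cancel the common factors (p + 1), (p - 4).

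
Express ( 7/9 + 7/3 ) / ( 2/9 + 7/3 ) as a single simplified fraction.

28/23

Numerator: 7/9 + 7/3 = 28/9
Denominator: 2/9 + 7/3 = 23/9
Divide: (28/9) · (9/23) = 28/23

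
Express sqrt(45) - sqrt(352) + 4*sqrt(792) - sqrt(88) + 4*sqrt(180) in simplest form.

27*sqrt(5) + 18*sqrt(22)

sqrt(45) = 3*sqrt(5); sqrt(352) = 4*sqrt(22); 4*sqrt(792) = 24*sqrt(22); sqrt(88) = 2*sqrt(22); 4*sqrt(180) = 24*sqrt(5)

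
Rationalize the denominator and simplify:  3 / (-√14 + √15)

Multiply numerator and denominator by √14 + √15.
Denominator becomes 1; numerator becomes 3*√14 + 3*√15.

3*√14 + 3*√15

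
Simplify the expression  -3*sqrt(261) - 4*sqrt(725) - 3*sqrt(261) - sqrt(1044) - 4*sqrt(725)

3*sqrt(261) = 9*sqrt(29); 4*sqrt(725) = 20*sqrt(29); 3*sqrt(261) = 9*sqrt(29); sqrt(1044) = 6*sqrt(29); 4*sqrt(725) = 20*sqrt(29)
Combine: (-9 - 20 - 9 - 6 - 20)·sqrt(29) = -64*sqrt(29)

-64*sqrt(29)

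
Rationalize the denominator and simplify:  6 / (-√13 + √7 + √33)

Group as (√7 + √33) - √13; multiply by (√7 + √33) + √13, then rationalise the remaining surd.

(-54*√13 - 26*√33 + 78*√7 + 4*√3003)/65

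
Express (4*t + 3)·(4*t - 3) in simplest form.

(4*t)^2 - (3)^2 = 16*t² - 9.

16*t² - 9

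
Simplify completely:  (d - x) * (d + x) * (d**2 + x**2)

d**4 - x**4

(d+x)(d-x) = d**2 - x**2; continue pairing.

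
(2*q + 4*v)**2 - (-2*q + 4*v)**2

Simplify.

32*q*v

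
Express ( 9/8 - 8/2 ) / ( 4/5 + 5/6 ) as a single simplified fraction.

Numerator: 9/8 - 8/2 = -23/8
Denominator: 4/5 + 5/6 = 49/30
Divide: (-23/8) · (30/49) = -345/196

-345/196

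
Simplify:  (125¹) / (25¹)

5^1

125¹ = 5^3; 25¹ = 5^2
Combine exponents: 5^1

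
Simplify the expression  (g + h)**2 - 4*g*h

After expansion: g**2 - 2*g*h + h**2 — a perfect-square trinomial.

(g - h)**2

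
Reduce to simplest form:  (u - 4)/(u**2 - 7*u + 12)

1/(u - 3)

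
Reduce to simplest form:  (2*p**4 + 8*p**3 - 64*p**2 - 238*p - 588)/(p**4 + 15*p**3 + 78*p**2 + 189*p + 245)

Factor: 2*p**4 + 8*p**3 - 64*p**2 - 238*p - 588 = 2*(p**2 + 3*p + 7)*(p + 7)*(p - 6);  p**4 + 15*p**3 + 78*p**2 + 189*p + 245 = (p + 5)*(p + 7)*(p**2 + 3*p + 7)
Cancel the common factors (p**2 + 3*p + 7), (p + 7).

(2*p - 12)/(p + 5)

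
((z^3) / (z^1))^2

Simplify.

Inside the bracket: z^2
Raise to the power 2: z^4

z^4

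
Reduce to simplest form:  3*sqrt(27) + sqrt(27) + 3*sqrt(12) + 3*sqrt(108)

36*sqrt(3)

3*sqrt(27) = 9*sqrt(3); sqrt(27) = 3*sqrt(3); 3*sqrt(12) = 6*sqrt(3); 3*sqrt(108) = 18*sqrt(3)
Combine: (9 + 3 + 6 + 18)·sqrt(3) = 36*sqrt(3)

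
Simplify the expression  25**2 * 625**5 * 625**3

5**36

25**2 = 5**4; 625**5 = 5**20; 625**3 = 5**12
Combine exponents: 5**36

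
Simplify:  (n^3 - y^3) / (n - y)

n^3 - y^3 = (n - y)(n^2 + n*y + y^2).

n^2 + n*y + y^2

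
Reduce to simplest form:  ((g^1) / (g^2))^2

g^(-2)

Inside the bracket: (g^-1)
Raise to the power 2: (g^-2)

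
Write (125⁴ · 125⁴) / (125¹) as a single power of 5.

125⁴ = 5^12; 125⁴ = 5^12; 125¹ = 5^3
Combine exponents: 5^21

5^21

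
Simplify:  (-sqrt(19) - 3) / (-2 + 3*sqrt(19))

(-63 - 11*sqrt(19))/167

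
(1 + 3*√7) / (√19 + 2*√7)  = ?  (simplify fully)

Multiply numerator and denominator by -√19 + 2*√7.
Denominator becomes 9; numerator becomes -3*√133 - √19 + 2*√7 + 42.

(-3*√133 - √19 + 2*√7 + 42)/9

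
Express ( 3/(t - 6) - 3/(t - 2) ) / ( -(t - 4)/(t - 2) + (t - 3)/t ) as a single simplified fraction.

Numerator: 3/(t - 6) - 3/(t - 2) = 12/(t² - 8*t + 12)
Denominator: -(t - 4)/(t - 2) + (t - 3)/t = (-t + 6)/(t² - 2*t)
Divide: (12/(t² - 8*t + 12)) · ((t² - 2*t)/(-t + 6)) = -12*t/(t² - 12*t + 36)

-12*t/(t² - 12*t + 36)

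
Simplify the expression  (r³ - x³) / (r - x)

r² + r*x + x²

r^3 - x^3 = (r - x)(r² + r*x + x²).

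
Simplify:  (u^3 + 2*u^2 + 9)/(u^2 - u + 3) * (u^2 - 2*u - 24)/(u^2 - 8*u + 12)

(u^2 + 7*u + 12)/(u - 2)

Factor: u^3 + 2*u^2 + 9 = (u^2 - u + 3)*(u + 3);  u^2 - 2*u - 24 = (u + 4)*(u - 6);  u^2 - 8*u + 12 = (u - 2)*(u - 6)
Cancel the common factors (u^2 - u + 3), (u - 6).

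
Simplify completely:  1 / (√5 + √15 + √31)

(-10*√93 - 11*√31 + 21*√15 + 41*√5)/179

Group as (√5 + √31) + √15; multiply by (√5 + √31) - √15, then rationalise the remaining surd.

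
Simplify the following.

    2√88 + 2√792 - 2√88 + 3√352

2√88 = 4*√22; 2√792 = 12*√22; 2√88 = 4*√22; 3√352 = 12*√22
Combine: (4 + 12 - 4 + 12)·√22 = 24*√22

24*√22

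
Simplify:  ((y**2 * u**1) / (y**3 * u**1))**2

y**(-2)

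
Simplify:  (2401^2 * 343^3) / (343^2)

7^11

2401^2 = 7^8; 343^3 = 7^9; 343^2 = 7^6
Combine exponents: 7^11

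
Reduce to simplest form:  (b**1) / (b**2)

1/b

Quotient: (b**-1)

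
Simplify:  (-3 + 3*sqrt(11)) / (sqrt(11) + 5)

Multiply numerator and denominator by -sqrt(11) + 5.
Denominator becomes 14; numerator becomes -48 + 18*sqrt(11).

(-24 + 9*sqrt(11))/7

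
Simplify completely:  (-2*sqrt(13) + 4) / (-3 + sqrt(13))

Multiply numerator and denominator by -sqrt(13) - 3.
Denominator becomes -4; numerator becomes 2*sqrt(13) + 14.

(-7 - sqrt(13))/2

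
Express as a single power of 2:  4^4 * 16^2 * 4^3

2^22

4^4 = 2^8; 16^2 = 2^8; 4^3 = 2^6
Combine exponents: 2^22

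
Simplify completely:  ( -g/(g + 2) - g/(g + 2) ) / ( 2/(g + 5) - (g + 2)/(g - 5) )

(2*g**3 - 50*g)/(g**3 + 7*g**2 + 30*g + 40)

Numerator: -g/(g + 2) - g/(g + 2) = -2*g/(g + 2)
Denominator: 2/(g + 5) - (g + 2)/(g - 5) = (-g**2 - 5*g - 20)/(g**2 - 25)
Divide: (-2*g/(g + 2)) · ((g**2 - 25)/(-g**2 - 5*g - 20)) = (2*g**3 - 50*g)/(g**3 + 7*g**2 + 30*g + 40)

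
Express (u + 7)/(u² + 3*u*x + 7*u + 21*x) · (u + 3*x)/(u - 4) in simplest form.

1/(u - 4)

Factor: u² + 3*u*x + 7*u + 21*x = (u + 7)·(u + 3*x)
Cancel the common factors (u + 3*x), (u + 7).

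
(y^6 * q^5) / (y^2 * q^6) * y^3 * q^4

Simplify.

q^3*y^7

Quotient: y^4 * (q^-1)
Multiply by y^3 * q^4: add exponents.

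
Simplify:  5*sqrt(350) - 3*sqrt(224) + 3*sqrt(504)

5*sqrt(350) = 25*sqrt(14); 3*sqrt(224) = 12*sqrt(14); 3*sqrt(504) = 18*sqrt(14)
Combine: (25 - 12 + 18)·sqrt(14) = 31*sqrt(14)

31*sqrt(14)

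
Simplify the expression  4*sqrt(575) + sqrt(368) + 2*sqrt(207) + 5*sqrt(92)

40*sqrt(23)

4*sqrt(575) = 20*sqrt(23); sqrt(368) = 4*sqrt(23); 2*sqrt(207) = 6*sqrt(23); 5*sqrt(92) = 10*sqrt(23)
Combine: (20 + 4 + 6 + 10)·sqrt(23) = 40*sqrt(23)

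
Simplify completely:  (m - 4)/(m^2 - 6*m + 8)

1/(m - 2)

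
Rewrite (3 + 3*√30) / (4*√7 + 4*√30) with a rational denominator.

Multiply numerator and denominator by -4*√7 + 4*√30.
Denominator becomes 368; numerator becomes -12*√210 - 12*√7 + 12*√30 + 360.

(-3*√210 - 3*√7 + 3*√30 + 90)/92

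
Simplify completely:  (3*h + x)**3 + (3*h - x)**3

18*h*(3*h**2 + x**2)

Only the even-power cross terms survive.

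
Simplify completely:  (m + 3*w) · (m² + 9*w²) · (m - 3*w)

(m+(3*w))(m-(3*w)) = m² - 9*w²; continue pairing.

m⁴ - 81*w⁴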